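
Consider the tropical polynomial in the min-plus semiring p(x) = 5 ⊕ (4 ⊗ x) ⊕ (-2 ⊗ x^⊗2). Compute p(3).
p(3) = 4

A tropical monomial a ⊗ x^⊗i evaluates to a + i · x. Evaluating each term at x = 3:
  Term 0 contributes 5 + 0 · 3 = 5
  Term 1 contributes 4 + 1 · 3 = 7
  Term 2 contributes -2 + 2 · 3 = 4
p(3) = ⊕ of these = min[5, 7, 4] = 4.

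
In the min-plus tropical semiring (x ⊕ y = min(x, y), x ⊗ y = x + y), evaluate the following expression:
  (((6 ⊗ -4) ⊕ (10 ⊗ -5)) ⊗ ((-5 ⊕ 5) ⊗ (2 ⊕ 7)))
(((6 ⊗ -4) ⊕ (10 ⊗ -5)) ⊗ ((-5 ⊕ 5) ⊗ (2 ⊕ 7))) = -1

Expand innermost to outermost. Recall ⊕ takes the minimum of its arguments and ⊗ takes their sum. Working out the expression (((6 ⊗ -4) ⊕ (10 ⊗ -5)) ⊗ ((-5 ⊕ 5) ⊗ (2 ⊕ 7))) gives -1.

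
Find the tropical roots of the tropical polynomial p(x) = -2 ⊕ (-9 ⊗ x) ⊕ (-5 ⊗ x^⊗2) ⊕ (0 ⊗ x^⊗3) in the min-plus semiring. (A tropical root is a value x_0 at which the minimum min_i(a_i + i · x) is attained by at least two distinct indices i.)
Roots: {-5, -4, 7}

Each tropical root is a break point of the lower envelope of the lines y = a_i + i · x (there are 4 lines, with slopes 0, 1, ..., 3). Only the lines that attain the minimum somewhere contribute to roots; other lines are dominated. Here the surviving (envelope) indices are i = 3, i = 2, i = 1, i = 0.
Intersections between consecutive envelope lines give the roots: for adjacent envelope indices i < j the intersection is x = (a_i − a_j) / (j − i). Reading off the sorted break points: {-5, -4, 7}.
Verification: at each break x_0, at least two indices attain the minimum of min_i(a_i + i · x_0).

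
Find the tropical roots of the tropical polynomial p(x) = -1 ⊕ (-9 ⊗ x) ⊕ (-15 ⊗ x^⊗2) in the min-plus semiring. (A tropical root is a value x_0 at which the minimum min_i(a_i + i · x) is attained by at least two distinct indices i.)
Roots: {6, 8}

Each tropical root is a break point of the lower envelope of the lines y = a_i + i · x (there are 3 lines, with slopes 0, 1, ..., 2). Only the lines that attain the minimum somewhere contribute to roots; other lines are dominated. Here the surviving (envelope) indices are i = 2, i = 1, i = 0.
Intersections between consecutive envelope lines give the roots: for adjacent envelope indices i < j the intersection is x = (a_i − a_j) / (j − i). Reading off the sorted break points: {6, 8}.
Verification: at each break x_0, at least two indices attain the minimum of min_i(a_i + i · x_0).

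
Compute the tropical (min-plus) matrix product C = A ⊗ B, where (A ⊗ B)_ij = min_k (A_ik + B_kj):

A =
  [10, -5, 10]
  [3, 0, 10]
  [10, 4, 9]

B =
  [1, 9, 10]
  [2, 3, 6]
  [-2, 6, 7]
A ⊗ B =
  [-3, -2, 1]
  [2, 3, 6]
  [6, 7, 10]

Apply the min-plus product entry-by-entry:
  C[0][0] = min over k of (A[0][0] + B[0][0] = 10 + 1 = 11, A[0][1] + B[1][0] = -5 + 2 = -3, A[0][2] + B[2][0] = 10 + -2 = 8) = -3 (attained at k = 1)
  C[0][1] = min over k of (A[0][0] + B[0][1] = 10 + 9 = 19, A[0][1] + B[1][1] = -5 + 3 = -2, A[0][2] + B[2][1] = 10 + 6 = 16) = -2 (attained at k = 1)
  C[0][2] = min over k of (A[0][0] + B[0][2] = 10 + 10 = 20, A[0][1] + B[1][2] = -5 + 6 = 1, A[0][2] + B[2][2] = 10 + 7 = 17) = 1 (attained at k = 1)
  C[1][0] = min over k of (A[1][0] + B[0][0] = 3 + 1 = 4, A[1][1] + B[1][0] = 0 + 2 = 2, A[1][2] + B[2][0] = 10 + -2 = 8) = 2 (attained at k = 1)
  C[1][1] = min over k of (A[1][0] + B[0][1] = 3 + 9 = 12, A[1][1] + B[1][1] = 0 + 3 = 3, A[1][2] + B[2][1] = 10 + 6 = 16) = 3 (attained at k = 1)
  C[1][2] = min over k of (A[1][0] + B[0][2] = 3 + 10 = 13, A[1][1] + B[1][2] = 0 + 6 = 6, A[1][2] + B[2][2] = 10 + 7 = 17) = 6 (attained at k = 1)
  C[2][0] = min over k of (A[2][0] + B[0][0] = 10 + 1 = 11, A[2][1] + B[1][0] = 4 + 2 = 6, A[2][2] + B[2][0] = 9 + -2 = 7) = 6 (attained at k = 1)
  C[2][1] = min over k of (A[2][0] + B[0][1] = 10 + 9 = 19, A[2][1] + B[1][1] = 4 + 3 = 7, A[2][2] + B[2][1] = 9 + 6 = 15) = 7 (attained at k = 1)
  C[2][2] = min over k of (A[2][0] + B[0][2] = 10 + 10 = 20, A[2][1] + B[1][2] = 4 + 6 = 10, A[2][2] + B[2][2] = 9 + 7 = 16) = 10 (attained at k = 1)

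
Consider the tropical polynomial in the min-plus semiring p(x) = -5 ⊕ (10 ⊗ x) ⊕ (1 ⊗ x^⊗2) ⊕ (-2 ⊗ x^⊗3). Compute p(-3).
p(-3) = -11

A tropical monomial a ⊗ x^⊗i evaluates to a + i · x. Evaluating each term at x = -3:
  Term 0 contributes -5 + 0 · -3 = -5
  Term 1 contributes 10 + 1 · -3 = 7
  Term 2 contributes 1 + 2 · -3 = -5
  Term 3 contributes -2 + 3 · -3 = -11
p(-3) = ⊕ of these = min[-5, 7, -5, -11] = -11.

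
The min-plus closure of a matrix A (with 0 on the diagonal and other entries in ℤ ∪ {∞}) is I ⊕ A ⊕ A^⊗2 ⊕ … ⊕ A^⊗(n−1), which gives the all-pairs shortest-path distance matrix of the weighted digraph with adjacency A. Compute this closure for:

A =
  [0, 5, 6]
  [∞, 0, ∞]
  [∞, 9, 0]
Closure =
  [0, 5, 6]
  [∞, 0, ∞]
  [∞, 9, 0]

This is the Floyd-Warshall all-pairs shortest-path computation. For each intermediate vertex k = 0, 1, …, 2, update dist[i][j] ← min(dist[i][j], dist[i][k] + dist[k][j]). The final matrix gives, for each (i, j), the minimum total weight of any directed path from i to j (possibly empty when i = j).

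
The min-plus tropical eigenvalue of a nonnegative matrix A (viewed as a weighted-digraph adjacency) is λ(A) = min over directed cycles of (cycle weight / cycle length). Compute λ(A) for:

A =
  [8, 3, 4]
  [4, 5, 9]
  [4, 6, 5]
λ(A) = 7/2

Enumerate directed cycles and compute their means (weight / length). Sample:
  cycle 0 → 0: weight = 8, length = 1, mean = 8/1 ≈ 8.000
  cycle 1 → 1: weight = 5, length = 1, mean = 5/1 ≈ 5.000
  cycle 2 → 2: weight = 5, length = 1, mean = 5/1 ≈ 5.000
  cycle 0 → 1 → 0: weight = 7, length = 2, mean = 7/2 ≈ 3.500
  cycle 0 → 2 → 0: weight = 8, length = 2, mean = 8/2 ≈ 4.000
  cycle 1 → 0 → 1: weight = 7, length = 2, mean = 7/2 ≈ 3.500
Minimum mean = 3.500, attained e.g. along the cycle 0 → 1 → 0 with weight 7 and length 2. So λ(A) = 7/2 = 7/2.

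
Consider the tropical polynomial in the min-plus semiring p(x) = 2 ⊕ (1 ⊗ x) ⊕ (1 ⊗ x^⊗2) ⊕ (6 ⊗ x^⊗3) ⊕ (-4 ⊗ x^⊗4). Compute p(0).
p(0) = -4

A tropical monomial a ⊗ x^⊗i evaluates to a + i · x. Evaluating each term at x = 0:
  Term 0 contributes 2 + 0 · 0 = 2
  Term 1 contributes 1 + 1 · 0 = 1
  Term 2 contributes 1 + 2 · 0 = 1
  Term 3 contributes 6 + 3 · 0 = 6
  Term 4 contributes -4 + 4 · 0 = -4
p(0) = ⊕ of these = min[2, 1, 1, 6, -4] = -4.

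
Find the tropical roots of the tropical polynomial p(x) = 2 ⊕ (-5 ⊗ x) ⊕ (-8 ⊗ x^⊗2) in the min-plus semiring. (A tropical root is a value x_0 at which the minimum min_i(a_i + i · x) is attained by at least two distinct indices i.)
Roots: {3, 7}

Each tropical root is a break point of the lower envelope of the lines y = a_i + i · x (there are 3 lines, with slopes 0, 1, ..., 2). Only the lines that attain the minimum somewhere contribute to roots; other lines are dominated. Here the surviving (envelope) indices are i = 2, i = 1, i = 0.
Intersections between consecutive envelope lines give the roots: for adjacent envelope indices i < j the intersection is x = (a_i − a_j) / (j − i). Reading off the sorted break points: {3, 7}.
Verification: at each break x_0, at least two indices attain the minimum of min_i(a_i + i · x_0).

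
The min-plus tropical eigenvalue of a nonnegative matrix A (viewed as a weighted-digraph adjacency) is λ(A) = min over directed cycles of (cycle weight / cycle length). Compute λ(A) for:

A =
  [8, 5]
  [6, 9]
λ(A) = 11/2

Enumerate directed cycles and compute their means (weight / length). Sample:
  cycle 0 → 0: weight = 8, length = 1, mean = 8/1 ≈ 8.000
  cycle 1 → 1: weight = 9, length = 1, mean = 9/1 ≈ 9.000
  cycle 0 → 1 → 0: weight = 11, length = 2, mean = 11/2 ≈ 5.500
  cycle 1 → 0 → 1: weight = 11, length = 2, mean = 11/2 ≈ 5.500
Minimum mean = 5.500, attained e.g. along the cycle 0 → 1 → 0 with weight 11 and length 2. So λ(A) = 11/2 = 11/2.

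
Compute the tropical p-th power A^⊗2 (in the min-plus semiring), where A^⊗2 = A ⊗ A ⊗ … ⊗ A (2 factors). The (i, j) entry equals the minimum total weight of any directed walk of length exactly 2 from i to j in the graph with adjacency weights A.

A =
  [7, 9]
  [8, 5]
A^⊗2 =
  [14, 14]
  [13, 10]

Each entry (A^⊗2)_ij equals the minimum over all length-2 walks i = v_0 → v_1 → … → v_2 = j of Σ_t A[v_t][v_{t+1}]. For example, for (i, j) = (0, 1) we minimise over 2 possible intermediate vertex sequences; the minimum is 14, attained along the walk 0 → 1 → 1.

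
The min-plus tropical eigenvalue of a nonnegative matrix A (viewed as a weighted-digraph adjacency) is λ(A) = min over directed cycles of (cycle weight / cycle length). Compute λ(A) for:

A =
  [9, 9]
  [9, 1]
λ(A) = 1

Enumerate directed cycles and compute their means (weight / length). Sample:
  cycle 0 → 0: weight = 9, length = 1, mean = 9/1 ≈ 9.000
  cycle 1 → 1: weight = 1, length = 1, mean = 1/1 ≈ 1.000
  cycle 0 → 1 → 0: weight = 18, length = 2, mean = 18/2 ≈ 9.000
  cycle 1 → 0 → 1: weight = 18, length = 2, mean = 18/2 ≈ 9.000
Minimum mean = 1.000, attained e.g. along the cycle 1 → 1 with weight 1 and length 1. So λ(A) = 1/1 = 1.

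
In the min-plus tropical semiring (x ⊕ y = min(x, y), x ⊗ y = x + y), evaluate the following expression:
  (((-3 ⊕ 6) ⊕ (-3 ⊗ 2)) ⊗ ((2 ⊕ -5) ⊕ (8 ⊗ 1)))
(((-3 ⊕ 6) ⊕ (-3 ⊗ 2)) ⊗ ((2 ⊕ -5) ⊕ (8 ⊗ 1))) = -8

Expand innermost to outermost. Recall ⊕ takes the minimum of its arguments and ⊗ takes their sum. Working out the expression (((-3 ⊕ 6) ⊕ (-3 ⊗ 2)) ⊗ ((2 ⊕ -5) ⊕ (8 ⊗ 1))) gives -8.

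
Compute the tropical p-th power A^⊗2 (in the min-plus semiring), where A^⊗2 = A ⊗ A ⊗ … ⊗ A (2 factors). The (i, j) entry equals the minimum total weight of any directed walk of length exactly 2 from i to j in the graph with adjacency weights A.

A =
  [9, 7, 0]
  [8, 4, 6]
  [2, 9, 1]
A^⊗2 =
  [2, 9, 1]
  [8, 8, 7]
  [3, 9, 2]

Each entry (A^⊗2)_ij equals the minimum over all length-2 walks i = v_0 → v_1 → … → v_2 = j of Σ_t A[v_t][v_{t+1}]. For example, for (i, j) = (0, 2) we minimise over 3 possible intermediate vertex sequences; the minimum is 1, attained along the walk 0 → 2 → 2.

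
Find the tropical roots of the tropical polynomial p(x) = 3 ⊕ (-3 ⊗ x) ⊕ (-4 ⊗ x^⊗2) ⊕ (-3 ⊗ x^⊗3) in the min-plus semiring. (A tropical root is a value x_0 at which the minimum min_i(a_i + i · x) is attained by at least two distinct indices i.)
Roots: {-1, 1, 6}

Each tropical root is a break point of the lower envelope of the lines y = a_i + i · x (there are 4 lines, with slopes 0, 1, ..., 3). Only the lines that attain the minimum somewhere contribute to roots; other lines are dominated. Here the surviving (envelope) indices are i = 3, i = 2, i = 1, i = 0.
Intersections between consecutive envelope lines give the roots: for adjacent envelope indices i < j the intersection is x = (a_i − a_j) / (j − i). Reading off the sorted break points: {-1, 1, 6}.
Verification: at each break x_0, at least two indices attain the minimum of min_i(a_i + i · x_0).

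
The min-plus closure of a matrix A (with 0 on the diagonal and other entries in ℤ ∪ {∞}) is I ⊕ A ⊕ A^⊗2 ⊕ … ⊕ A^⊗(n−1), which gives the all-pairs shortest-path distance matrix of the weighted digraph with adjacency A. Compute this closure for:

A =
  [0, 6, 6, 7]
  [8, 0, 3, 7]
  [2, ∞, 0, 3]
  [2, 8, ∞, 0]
Closure =
  [0, 6, 6, 7]
  [5, 0, 3, 6]
  [2, 8, 0, 3]
  [2, 8, 8, 0]

This is the Floyd-Warshall all-pairs shortest-path computation. For each intermediate vertex k = 0, 1, …, 3, update dist[i][j] ← min(dist[i][j], dist[i][k] + dist[k][j]). The final matrix gives, for each (i, j), the minimum total weight of any directed path from i to j (possibly empty when i = j).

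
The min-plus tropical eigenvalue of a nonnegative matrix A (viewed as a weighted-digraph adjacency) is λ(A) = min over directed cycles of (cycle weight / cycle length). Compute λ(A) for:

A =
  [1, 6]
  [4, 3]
λ(A) = 1

Enumerate directed cycles and compute their means (weight / length). Sample:
  cycle 0 → 0: weight = 1, length = 1, mean = 1/1 ≈ 1.000
  cycle 1 → 1: weight = 3, length = 1, mean = 3/1 ≈ 3.000
  cycle 0 → 1 → 0: weight = 10, length = 2, mean = 10/2 ≈ 5.000
  cycle 1 → 0 → 1: weight = 10, length = 2, mean = 10/2 ≈ 5.000
Minimum mean = 1.000, attained e.g. along the cycle 0 → 0 with weight 1 and length 1. So λ(A) = 1/1 = 1.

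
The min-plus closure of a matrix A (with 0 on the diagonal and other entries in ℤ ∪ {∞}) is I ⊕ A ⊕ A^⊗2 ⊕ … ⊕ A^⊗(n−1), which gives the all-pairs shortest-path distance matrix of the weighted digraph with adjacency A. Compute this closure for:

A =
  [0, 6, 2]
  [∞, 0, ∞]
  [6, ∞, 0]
Closure =
  [0, 6, 2]
  [∞, 0, ∞]
  [6, 12, 0]

This is the Floyd-Warshall all-pairs shortest-path computation. For each intermediate vertex k = 0, 1, …, 2, update dist[i][j] ← min(dist[i][j], dist[i][k] + dist[k][j]). The final matrix gives, for each (i, j), the minimum total weight of any directed path from i to j (possibly empty when i = j).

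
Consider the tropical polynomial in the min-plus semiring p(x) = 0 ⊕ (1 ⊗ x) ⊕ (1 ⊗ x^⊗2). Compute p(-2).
p(-2) = -3

A tropical monomial a ⊗ x^⊗i evaluates to a + i · x. Evaluating each term at x = -2:
  Term 0 contributes 0 + 0 · -2 = 0
  Term 1 contributes 1 + 1 · -2 = -1
  Term 2 contributes 1 + 2 · -2 = -3
p(-2) = ⊕ of these = min[0, -1, -3] = -3.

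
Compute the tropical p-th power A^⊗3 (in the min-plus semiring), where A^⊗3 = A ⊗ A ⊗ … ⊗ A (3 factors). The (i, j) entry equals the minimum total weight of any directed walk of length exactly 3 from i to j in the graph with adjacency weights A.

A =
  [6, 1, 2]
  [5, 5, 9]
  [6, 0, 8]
A^⊗3 =
  [7, 7, 8]
  [11, 7, 12]
  [10, 6, 7]

Each entry (A^⊗3)_ij equals the minimum over all length-3 walks i = v_0 → v_1 → … → v_3 = j of Σ_t A[v_t][v_{t+1}]. For example, for (i, j) = (0, 2) we minimise over 9 possible intermediate vertex sequences; the minimum is 8, attained along the walk 0 → 1 → 0 → 2.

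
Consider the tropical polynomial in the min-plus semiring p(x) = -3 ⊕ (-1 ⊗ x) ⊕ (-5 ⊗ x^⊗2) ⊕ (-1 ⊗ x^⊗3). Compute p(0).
p(0) = -5

A tropical monomial a ⊗ x^⊗i evaluates to a + i · x. Evaluating each term at x = 0:
  Term 0 contributes -3 + 0 · 0 = -3
  Term 1 contributes -1 + 1 · 0 = -1
  Term 2 contributes -5 + 2 · 0 = -5
  Term 3 contributes -1 + 3 · 0 = -1
p(0) = ⊕ of these = min[-3, -1, -5, -1] = -5.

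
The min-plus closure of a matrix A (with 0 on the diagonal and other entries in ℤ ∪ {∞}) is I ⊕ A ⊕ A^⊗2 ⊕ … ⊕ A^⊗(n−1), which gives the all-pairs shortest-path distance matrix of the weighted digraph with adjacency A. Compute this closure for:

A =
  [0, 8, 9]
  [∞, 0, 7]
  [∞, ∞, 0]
Closure =
  [0, 8, 9]
  [∞, 0, 7]
  [∞, ∞, 0]

This is the Floyd-Warshall all-pairs shortest-path computation. For each intermediate vertex k = 0, 1, …, 2, update dist[i][j] ← min(dist[i][j], dist[i][k] + dist[k][j]). The final matrix gives, for each (i, j), the minimum total weight of any directed path from i to j (possibly empty when i = j).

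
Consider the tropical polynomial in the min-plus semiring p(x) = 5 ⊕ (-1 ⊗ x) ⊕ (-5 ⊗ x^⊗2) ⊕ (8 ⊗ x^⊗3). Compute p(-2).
p(-2) = -9

A tropical monomial a ⊗ x^⊗i evaluates to a + i · x. Evaluating each term at x = -2:
  Term 0 contributes 5 + 0 · -2 = 5
  Term 1 contributes -1 + 1 · -2 = -3
  Term 2 contributes -5 + 2 · -2 = -9
  Term 3 contributes 8 + 3 · -2 = 2
p(-2) = ⊕ of these = min[5, -3, -9, 2] = -9.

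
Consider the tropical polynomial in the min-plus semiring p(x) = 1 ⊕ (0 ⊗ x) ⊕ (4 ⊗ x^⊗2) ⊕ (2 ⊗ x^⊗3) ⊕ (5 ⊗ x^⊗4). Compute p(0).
p(0) = 0

A tropical monomial a ⊗ x^⊗i evaluates to a + i · x. Evaluating each term at x = 0:
  Term 0 contributes 1 + 0 · 0 = 1
  Term 1 contributes 0 + 1 · 0 = 0
  Term 2 contributes 4 + 2 · 0 = 4
  Term 3 contributes 2 + 3 · 0 = 2
  Term 4 contributes 5 + 4 · 0 = 5
p(0) = ⊕ of these = min[1, 0, 4, 2, 5] = 0.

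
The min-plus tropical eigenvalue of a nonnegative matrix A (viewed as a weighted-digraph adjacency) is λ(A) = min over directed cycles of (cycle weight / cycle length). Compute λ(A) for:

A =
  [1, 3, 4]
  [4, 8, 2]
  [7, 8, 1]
λ(A) = 1

Enumerate directed cycles and compute their means (weight / length). Sample:
  cycle 0 → 0: weight = 1, length = 1, mean = 1/1 ≈ 1.000
  cycle 1 → 1: weight = 8, length = 1, mean = 8/1 ≈ 8.000
  cycle 2 → 2: weight = 1, length = 1, mean = 1/1 ≈ 1.000
  cycle 0 → 1 → 0: weight = 7, length = 2, mean = 7/2 ≈ 3.500
  cycle 0 → 2 → 0: weight = 11, length = 2, mean = 11/2 ≈ 5.500
  cycle 1 → 0 → 1: weight = 7, length = 2, mean = 7/2 ≈ 3.500
Minimum mean = 1.000, attained e.g. along the cycle 0 → 0 with weight 1 and length 1. So λ(A) = 1/1 = 1.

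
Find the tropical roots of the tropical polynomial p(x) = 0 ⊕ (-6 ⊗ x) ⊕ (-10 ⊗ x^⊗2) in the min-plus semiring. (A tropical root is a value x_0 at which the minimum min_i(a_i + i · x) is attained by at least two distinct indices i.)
Roots: {4, 6}

Each tropical root is a break point of the lower envelope of the lines y = a_i + i · x (there are 3 lines, with slopes 0, 1, ..., 2). Only the lines that attain the minimum somewhere contribute to roots; other lines are dominated. Here the surviving (envelope) indices are i = 2, i = 1, i = 0.
Intersections between consecutive envelope lines give the roots: for adjacent envelope indices i < j the intersection is x = (a_i − a_j) / (j − i). Reading off the sorted break points: {4, 6}.
Verification: at each break x_0, at least two indices attain the minimum of min_i(a_i + i · x_0).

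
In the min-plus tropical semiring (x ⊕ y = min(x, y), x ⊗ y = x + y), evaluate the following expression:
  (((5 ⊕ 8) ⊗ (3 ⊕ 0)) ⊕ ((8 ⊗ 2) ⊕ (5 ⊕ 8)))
(((5 ⊕ 8) ⊗ (3 ⊕ 0)) ⊕ ((8 ⊗ 2) ⊕ (5 ⊕ 8))) = 5

Expand innermost to outermost. Recall ⊕ takes the minimum of its arguments and ⊗ takes their sum. Working out the expression (((5 ⊕ 8) ⊗ (3 ⊕ 0)) ⊕ ((8 ⊗ 2) ⊕ (5 ⊕ 8))) gives 5.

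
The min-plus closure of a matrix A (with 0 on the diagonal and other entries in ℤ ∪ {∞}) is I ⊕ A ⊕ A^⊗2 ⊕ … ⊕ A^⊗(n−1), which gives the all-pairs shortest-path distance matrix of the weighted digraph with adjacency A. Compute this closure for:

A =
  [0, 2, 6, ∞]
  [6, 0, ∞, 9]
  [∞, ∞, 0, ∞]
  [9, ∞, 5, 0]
Closure =
  [0, 2, 6, 11]
  [6, 0, 12, 9]
  [∞, ∞, 0, ∞]
  [9, 11, 5, 0]

This is the Floyd-Warshall all-pairs shortest-path computation. For each intermediate vertex k = 0, 1, …, 3, update dist[i][j] ← min(dist[i][j], dist[i][k] + dist[k][j]). The final matrix gives, for each (i, j), the minimum total weight of any directed path from i to j (possibly empty when i = j).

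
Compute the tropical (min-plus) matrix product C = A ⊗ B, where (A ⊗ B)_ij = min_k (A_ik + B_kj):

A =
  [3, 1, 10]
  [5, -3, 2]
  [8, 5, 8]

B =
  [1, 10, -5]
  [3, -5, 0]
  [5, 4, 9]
A ⊗ B =
  [4, -4, -2]
  [0, -8, -3]
  [8, 0, 3]

Apply the min-plus product entry-by-entry:
  C[0][0] = min over k of (A[0][0] + B[0][0] = 3 + 1 = 4, A[0][1] + B[1][0] = 1 + 3 = 4, A[0][2] + B[2][0] = 10 + 5 = 15) = 4 (attained at k = 0)
  C[0][1] = min over k of (A[0][0] + B[0][1] = 3 + 10 = 13, A[0][1] + B[1][1] = 1 + -5 = -4, A[0][2] + B[2][1] = 10 + 4 = 14) = -4 (attained at k = 1)
  C[0][2] = min over k of (A[0][0] + B[0][2] = 3 + -5 = -2, A[0][1] + B[1][2] = 1 + 0 = 1, A[0][2] + B[2][2] = 10 + 9 = 19) = -2 (attained at k = 0)
  C[1][0] = min over k of (A[1][0] + B[0][0] = 5 + 1 = 6, A[1][1] + B[1][0] = -3 + 3 = 0, A[1][2] + B[2][0] = 2 + 5 = 7) = 0 (attained at k = 1)
  C[1][1] = min over k of (A[1][0] + B[0][1] = 5 + 10 = 15, A[1][1] + B[1][1] = -3 + -5 = -8, A[1][2] + B[2][1] = 2 + 4 = 6) = -8 (attained at k = 1)
  C[1][2] = min over k of (A[1][0] + B[0][2] = 5 + -5 = 0, A[1][1] + B[1][2] = -3 + 0 = -3, A[1][2] + B[2][2] = 2 + 9 = 11) = -3 (attained at k = 1)
  C[2][0] = min over k of (A[2][0] + B[0][0] = 8 + 1 = 9, A[2][1] + B[1][0] = 5 + 3 = 8, A[2][2] + B[2][0] = 8 + 5 = 13) = 8 (attained at k = 1)
  C[2][1] = min over k of (A[2][0] + B[0][1] = 8 + 10 = 18, A[2][1] + B[1][1] = 5 + -5 = 0, A[2][2] + B[2][1] = 8 + 4 = 12) = 0 (attained at k = 1)
  C[2][2] = min over k of (A[2][0] + B[0][2] = 8 + -5 = 3, A[2][1] + B[1][2] = 5 + 0 = 5, A[2][2] + B[2][2] = 8 + 9 = 17) = 3 (attained at k = 0)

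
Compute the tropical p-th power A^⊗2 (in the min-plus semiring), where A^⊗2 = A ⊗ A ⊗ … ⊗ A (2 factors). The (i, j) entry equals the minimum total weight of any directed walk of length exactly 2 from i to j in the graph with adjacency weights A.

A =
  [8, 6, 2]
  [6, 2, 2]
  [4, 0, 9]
A^⊗2 =
  [6, 2, 8]
  [6, 2, 4]
  [6, 2, 2]

Each entry (A^⊗2)_ij equals the minimum over all length-2 walks i = v_0 → v_1 → … → v_2 = j of Σ_t A[v_t][v_{t+1}]. For example, for (i, j) = (0, 2) we minimise over 3 possible intermediate vertex sequences; the minimum is 8, attained along the walk 0 → 1 → 2.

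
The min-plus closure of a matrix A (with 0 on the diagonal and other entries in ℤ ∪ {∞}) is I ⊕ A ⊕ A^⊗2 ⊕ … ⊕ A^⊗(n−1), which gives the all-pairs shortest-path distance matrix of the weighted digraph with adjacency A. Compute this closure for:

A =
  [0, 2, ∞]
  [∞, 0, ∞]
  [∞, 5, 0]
Closure =
  [0, 2, ∞]
  [∞, 0, ∞]
  [∞, 5, 0]

This is the Floyd-Warshall all-pairs shortest-path computation. For each intermediate vertex k = 0, 1, …, 2, update dist[i][j] ← min(dist[i][j], dist[i][k] + dist[k][j]). The final matrix gives, for each (i, j), the minimum total weight of any directed path from i to j (possibly empty when i = j).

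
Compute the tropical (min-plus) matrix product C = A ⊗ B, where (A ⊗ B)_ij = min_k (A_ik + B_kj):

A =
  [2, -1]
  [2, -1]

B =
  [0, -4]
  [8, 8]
A ⊗ B =
  [2, -2]
  [2, -2]

Apply the min-plus product entry-by-entry:
  C[0][0] = min over k of (A[0][0] + B[0][0] = 2 + 0 = 2, A[0][1] + B[1][0] = -1 + 8 = 7) = 2 (attained at k = 0)
  C[0][1] = min over k of (A[0][0] + B[0][1] = 2 + -4 = -2, A[0][1] + B[1][1] = -1 + 8 = 7) = -2 (attained at k = 0)
  C[1][0] = min over k of (A[1][0] + B[0][0] = 2 + 0 = 2, A[1][1] + B[1][0] = -1 + 8 = 7) = 2 (attained at k = 0)
  C[1][1] = min over k of (A[1][0] + B[0][1] = 2 + -4 = -2, A[1][1] + B[1][1] = -1 + 8 = 7) = -2 (attained at k = 0)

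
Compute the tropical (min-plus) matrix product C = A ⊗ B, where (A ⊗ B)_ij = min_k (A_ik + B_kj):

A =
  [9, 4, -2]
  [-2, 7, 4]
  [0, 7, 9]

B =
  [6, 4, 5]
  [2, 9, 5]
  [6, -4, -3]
A ⊗ B =
  [4, -6, -5]
  [4, 0, 1]
  [6, 4, 5]

Apply the min-plus product entry-by-entry:
  C[0][0] = min over k of (A[0][0] + B[0][0] = 9 + 6 = 15, A[0][1] + B[1][0] = 4 + 2 = 6, A[0][2] + B[2][0] = -2 + 6 = 4) = 4 (attained at k = 2)
  C[0][1] = min over k of (A[0][0] + B[0][1] = 9 + 4 = 13, A[0][1] + B[1][1] = 4 + 9 = 13, A[0][2] + B[2][1] = -2 + -4 = -6) = -6 (attained at k = 2)
  C[0][2] = min over k of (A[0][0] + B[0][2] = 9 + 5 = 14, A[0][1] + B[1][2] = 4 + 5 = 9, A[0][2] + B[2][2] = -2 + -3 = -5) = -5 (attained at k = 2)
  C[1][0] = min over k of (A[1][0] + B[0][0] = -2 + 6 = 4, A[1][1] + B[1][0] = 7 + 2 = 9, A[1][2] + B[2][0] = 4 + 6 = 10) = 4 (attained at k = 0)
  C[1][1] = min over k of (A[1][0] + B[0][1] = -2 + 4 = 2, A[1][1] + B[1][1] = 7 + 9 = 16, A[1][2] + B[2][1] = 4 + -4 = 0) = 0 (attained at k = 2)
  C[1][2] = min over k of (A[1][0] + B[0][2] = -2 + 5 = 3, A[1][1] + B[1][2] = 7 + 5 = 12, A[1][2] + B[2][2] = 4 + -3 = 1) = 1 (attained at k = 2)
  C[2][0] = min over k of (A[2][0] + B[0][0] = 0 + 6 = 6, A[2][1] + B[1][0] = 7 + 2 = 9, A[2][2] + B[2][0] = 9 + 6 = 15) = 6 (attained at k = 0)
  C[2][1] = min over k of (A[2][0] + B[0][1] = 0 + 4 = 4, A[2][1] + B[1][1] = 7 + 9 = 16, A[2][2] + B[2][1] = 9 + -4 = 5) = 4 (attained at k = 0)
  C[2][2] = min over k of (A[2][0] + B[0][2] = 0 + 5 = 5, A[2][1] + B[1][2] = 7 + 5 = 12, A[2][2] + B[2][2] = 9 + -3 = 6) = 5 (attained at k = 0)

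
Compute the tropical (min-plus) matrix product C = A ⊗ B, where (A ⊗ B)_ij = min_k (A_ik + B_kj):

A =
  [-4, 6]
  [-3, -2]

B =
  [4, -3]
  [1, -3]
A ⊗ B =
  [0, -7]
  [-1, -6]

Apply the min-plus product entry-by-entry:
  C[0][0] = min over k of (A[0][0] + B[0][0] = -4 + 4 = 0, A[0][1] + B[1][0] = 6 + 1 = 7) = 0 (attained at k = 0)
  C[0][1] = min over k of (A[0][0] + B[0][1] = -4 + -3 = -7, A[0][1] + B[1][1] = 6 + -3 = 3) = -7 (attained at k = 0)
  C[1][0] = min over k of (A[1][0] + B[0][0] = -3 + 4 = 1, A[1][1] + B[1][0] = -2 + 1 = -1) = -1 (attained at k = 1)
  C[1][1] = min over k of (A[1][0] + B[0][1] = -3 + -3 = -6, A[1][1] + B[1][1] = -2 + -3 = -5) = -6 (attained at k = 0)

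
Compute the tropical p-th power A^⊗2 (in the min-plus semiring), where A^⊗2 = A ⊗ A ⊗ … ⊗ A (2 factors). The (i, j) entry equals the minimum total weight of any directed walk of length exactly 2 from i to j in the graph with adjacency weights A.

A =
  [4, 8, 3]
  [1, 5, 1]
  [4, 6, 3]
A^⊗2 =
  [7, 9, 6]
  [5, 7, 4]
  [7, 9, 6]

Each entry (A^⊗2)_ij equals the minimum over all length-2 walks i = v_0 → v_1 → … → v_2 = j of Σ_t A[v_t][v_{t+1}]. For example, for (i, j) = (0, 2) we minimise over 3 possible intermediate vertex sequences; the minimum is 6, attained along the walk 0 → 2 → 2.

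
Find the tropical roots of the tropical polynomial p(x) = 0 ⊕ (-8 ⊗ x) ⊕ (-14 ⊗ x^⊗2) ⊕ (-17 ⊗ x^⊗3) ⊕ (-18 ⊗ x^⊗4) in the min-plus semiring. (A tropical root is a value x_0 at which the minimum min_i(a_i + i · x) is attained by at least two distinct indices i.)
Roots: {1, 3, 6, 8}

Each tropical root is a break point of the lower envelope of the lines y = a_i + i · x (there are 5 lines, with slopes 0, 1, ..., 4). Only the lines that attain the minimum somewhere contribute to roots; other lines are dominated. Here the surviving (envelope) indices are i = 4, i = 3, i = 2, i = 1, i = 0.
Intersections between consecutive envelope lines give the roots: for adjacent envelope indices i < j the intersection is x = (a_i − a_j) / (j − i). Reading off the sorted break points: {1, 3, 6, 8}.
Verification: at each break x_0, at least two indices attain the minimum of min_i(a_i + i · x_0).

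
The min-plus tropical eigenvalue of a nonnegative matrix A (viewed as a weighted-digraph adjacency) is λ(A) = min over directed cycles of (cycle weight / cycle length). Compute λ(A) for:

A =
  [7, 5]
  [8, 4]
λ(A) = 4

Enumerate directed cycles and compute their means (weight / length). Sample:
  cycle 0 → 0: weight = 7, length = 1, mean = 7/1 ≈ 7.000
  cycle 1 → 1: weight = 4, length = 1, mean = 4/1 ≈ 4.000
  cycle 0 → 1 → 0: weight = 13, length = 2, mean = 13/2 ≈ 6.500
  cycle 1 → 0 → 1: weight = 13, length = 2, mean = 13/2 ≈ 6.500
Minimum mean = 4.000, attained e.g. along the cycle 1 → 1 with weight 4 and length 1. So λ(A) = 4/1 = 4.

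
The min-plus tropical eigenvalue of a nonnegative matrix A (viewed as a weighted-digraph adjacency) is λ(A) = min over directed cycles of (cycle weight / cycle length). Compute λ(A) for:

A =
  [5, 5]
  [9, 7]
λ(A) = 5

Enumerate directed cycles and compute their means (weight / length). Sample:
  cycle 0 → 0: weight = 5, length = 1, mean = 5/1 ≈ 5.000
  cycle 1 → 1: weight = 7, length = 1, mean = 7/1 ≈ 7.000
  cycle 0 → 1 → 0: weight = 14, length = 2, mean = 14/2 ≈ 7.000
  cycle 1 → 0 → 1: weight = 14, length = 2, mean = 14/2 ≈ 7.000
Minimum mean = 5.000, attained e.g. along the cycle 0 → 0 with weight 5 and length 1. So λ(A) = 5/1 = 5.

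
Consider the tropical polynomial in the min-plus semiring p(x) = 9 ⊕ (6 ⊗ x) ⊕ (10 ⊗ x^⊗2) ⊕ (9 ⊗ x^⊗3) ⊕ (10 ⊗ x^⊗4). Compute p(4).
p(4) = 9

A tropical monomial a ⊗ x^⊗i evaluates to a + i · x. Evaluating each term at x = 4:
  Term 0 contributes 9 + 0 · 4 = 9
  Term 1 contributes 6 + 1 · 4 = 10
  Term 2 contributes 10 + 2 · 4 = 18
  Term 3 contributes 9 + 3 · 4 = 21
  Term 4 contributes 10 + 4 · 4 = 26
p(4) = ⊕ of these = min[9, 10, 18, 21, 26] = 9.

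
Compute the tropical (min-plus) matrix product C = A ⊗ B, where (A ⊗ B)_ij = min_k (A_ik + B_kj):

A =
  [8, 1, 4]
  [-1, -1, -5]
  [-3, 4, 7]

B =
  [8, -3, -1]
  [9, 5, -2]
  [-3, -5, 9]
A ⊗ B =
  [1, -1, -1]
  [-8, -10, -3]
  [4, -6, -4]

Apply the min-plus product entry-by-entry:
  C[0][0] = min over k of (A[0][0] + B[0][0] = 8 + 8 = 16, A[0][1] + B[1][0] = 1 + 9 = 10, A[0][2] + B[2][0] = 4 + -3 = 1) = 1 (attained at k = 2)
  C[0][1] = min over k of (A[0][0] + B[0][1] = 8 + -3 = 5, A[0][1] + B[1][1] = 1 + 5 = 6, A[0][2] + B[2][1] = 4 + -5 = -1) = -1 (attained at k = 2)
  C[0][2] = min over k of (A[0][0] + B[0][2] = 8 + -1 = 7, A[0][1] + B[1][2] = 1 + -2 = -1, A[0][2] + B[2][2] = 4 + 9 = 13) = -1 (attained at k = 1)
  C[1][0] = min over k of (A[1][0] + B[0][0] = -1 + 8 = 7, A[1][1] + B[1][0] = -1 + 9 = 8, A[1][2] + B[2][0] = -5 + -3 = -8) = -8 (attained at k = 2)
  C[1][1] = min over k of (A[1][0] + B[0][1] = -1 + -3 = -4, A[1][1] + B[1][1] = -1 + 5 = 4, A[1][2] + B[2][1] = -5 + -5 = -10) = -10 (attained at k = 2)
  C[1][2] = min over k of (A[1][0] + B[0][2] = -1 + -1 = -2, A[1][1] + B[1][2] = -1 + -2 = -3, A[1][2] + B[2][2] = -5 + 9 = 4) = -3 (attained at k = 1)
  C[2][0] = min over k of (A[2][0] + B[0][0] = -3 + 8 = 5, A[2][1] + B[1][0] = 4 + 9 = 13, A[2][2] + B[2][0] = 7 + -3 = 4) = 4 (attained at k = 2)
  C[2][1] = min over k of (A[2][0] + B[0][1] = -3 + -3 = -6, A[2][1] + B[1][1] = 4 + 5 = 9, A[2][2] + B[2][1] = 7 + -5 = 2) = -6 (attained at k = 0)
  C[2][2] = min over k of (A[2][0] + B[0][2] = -3 + -1 = -4, A[2][1] + B[1][2] = 4 + -2 = 2, A[2][2] + B[2][2] = 7 + 9 = 16) = -4 (attained at k = 0)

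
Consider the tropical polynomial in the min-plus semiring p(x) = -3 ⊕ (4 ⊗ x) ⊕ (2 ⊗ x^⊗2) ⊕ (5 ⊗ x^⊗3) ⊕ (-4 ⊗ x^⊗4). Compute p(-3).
p(-3) = -16

A tropical monomial a ⊗ x^⊗i evaluates to a + i · x. Evaluating each term at x = -3:
  Term 0 contributes -3 + 0 · -3 = -3
  Term 1 contributes 4 + 1 · -3 = 1
  Term 2 contributes 2 + 2 · -3 = -4
  Term 3 contributes 5 + 3 · -3 = -4
  Term 4 contributes -4 + 4 · -3 = -16
p(-3) = ⊕ of these = min[-3, 1, -4, -4, -16] = -16.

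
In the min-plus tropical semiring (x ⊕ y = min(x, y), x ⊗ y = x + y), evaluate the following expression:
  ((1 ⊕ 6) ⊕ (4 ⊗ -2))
((1 ⊕ 6) ⊕ (4 ⊗ -2)) = 1

Expand innermost to outermost. Recall ⊕ takes the minimum of its arguments and ⊗ takes their sum. Working out the expression ((1 ⊕ 6) ⊕ (4 ⊗ -2)) gives 1.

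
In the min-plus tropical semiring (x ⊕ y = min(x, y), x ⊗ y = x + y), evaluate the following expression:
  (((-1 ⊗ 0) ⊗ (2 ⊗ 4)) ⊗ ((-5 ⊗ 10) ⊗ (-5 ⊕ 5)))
(((-1 ⊗ 0) ⊗ (2 ⊗ 4)) ⊗ ((-5 ⊗ 10) ⊗ (-5 ⊕ 5))) = 5

Expand innermost to outermost. Recall ⊕ takes the minimum of its arguments and ⊗ takes their sum. Working out the expression (((-1 ⊗ 0) ⊗ (2 ⊗ 4)) ⊗ ((-5 ⊗ 10) ⊗ (-5 ⊕ 5))) gives 5.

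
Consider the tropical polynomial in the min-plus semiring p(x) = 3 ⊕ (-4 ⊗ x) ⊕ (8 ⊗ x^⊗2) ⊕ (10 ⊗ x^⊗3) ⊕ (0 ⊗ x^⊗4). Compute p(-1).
p(-1) = -5

A tropical monomial a ⊗ x^⊗i evaluates to a + i · x. Evaluating each term at x = -1:
  Term 0 contributes 3 + 0 · -1 = 3
  Term 1 contributes -4 + 1 · -1 = -5
  Term 2 contributes 8 + 2 · -1 = 6
  Term 3 contributes 10 + 3 · -1 = 7
  Term 4 contributes 0 + 4 · -1 = -4
p(-1) = ⊕ of these = min[3, -5, 6, 7, -4] = -5.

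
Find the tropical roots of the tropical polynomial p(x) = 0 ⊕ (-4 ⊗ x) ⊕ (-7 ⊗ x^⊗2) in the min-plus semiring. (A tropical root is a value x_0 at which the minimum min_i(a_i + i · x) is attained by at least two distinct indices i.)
Roots: {3, 4}

Each tropical root is a break point of the lower envelope of the lines y = a_i + i · x (there are 3 lines, with slopes 0, 1, ..., 2). Only the lines that attain the minimum somewhere contribute to roots; other lines are dominated. Here the surviving (envelope) indices are i = 2, i = 1, i = 0.
Intersections between consecutive envelope lines give the roots: for adjacent envelope indices i < j the intersection is x = (a_i − a_j) / (j − i). Reading off the sorted break points: {3, 4}.
Verification: at each break x_0, at least two indices attain the minimum of min_i(a_i + i · x_0).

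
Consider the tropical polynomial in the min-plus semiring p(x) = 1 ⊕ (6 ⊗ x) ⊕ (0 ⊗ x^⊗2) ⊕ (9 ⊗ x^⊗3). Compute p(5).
p(5) = 1

A tropical monomial a ⊗ x^⊗i evaluates to a + i · x. Evaluating each term at x = 5:
  Term 0 contributes 1 + 0 · 5 = 1
  Term 1 contributes 6 + 1 · 5 = 11
  Term 2 contributes 0 + 2 · 5 = 10
  Term 3 contributes 9 + 3 · 5 = 24
p(5) = ⊕ of these = min[1, 11, 10, 24] = 1.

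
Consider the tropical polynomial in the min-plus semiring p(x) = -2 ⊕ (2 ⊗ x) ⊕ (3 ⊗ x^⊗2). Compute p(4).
p(4) = -2

A tropical monomial a ⊗ x^⊗i evaluates to a + i · x. Evaluating each term at x = 4:
  Term 0 contributes -2 + 0 · 4 = -2
  Term 1 contributes 2 + 1 · 4 = 6
  Term 2 contributes 3 + 2 · 4 = 11
p(4) = ⊕ of these = min[-2, 6, 11] = -2.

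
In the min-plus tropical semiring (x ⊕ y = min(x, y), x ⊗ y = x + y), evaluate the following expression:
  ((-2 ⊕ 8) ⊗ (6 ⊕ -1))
((-2 ⊕ 8) ⊗ (6 ⊕ -1)) = -3

Expand innermost to outermost. Recall ⊕ takes the minimum of its arguments and ⊗ takes their sum. Working out the expression ((-2 ⊕ 8) ⊗ (6 ⊕ -1)) gives -3.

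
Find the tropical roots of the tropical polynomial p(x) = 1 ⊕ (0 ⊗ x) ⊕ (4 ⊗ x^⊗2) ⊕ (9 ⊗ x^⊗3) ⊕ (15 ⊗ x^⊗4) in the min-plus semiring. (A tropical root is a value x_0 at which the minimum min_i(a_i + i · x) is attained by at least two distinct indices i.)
Roots: {-6, -5, -4, 1}

Each tropical root is a break point of the lower envelope of the lines y = a_i + i · x (there are 5 lines, with slopes 0, 1, ..., 4). Only the lines that attain the minimum somewhere contribute to roots; other lines are dominated. Here the surviving (envelope) indices are i = 4, i = 3, i = 2, i = 1, i = 0.
Intersections between consecutive envelope lines give the roots: for adjacent envelope indices i < j the intersection is x = (a_i − a_j) / (j − i). Reading off the sorted break points: {-6, -5, -4, 1}.
Verification: at each break x_0, at least two indices attain the minimum of min_i(a_i + i · x_0).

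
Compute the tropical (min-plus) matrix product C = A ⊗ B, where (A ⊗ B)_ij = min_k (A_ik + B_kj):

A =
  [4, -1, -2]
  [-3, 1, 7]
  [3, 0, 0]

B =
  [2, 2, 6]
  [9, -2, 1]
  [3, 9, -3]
A ⊗ B =
  [1, -3, -5]
  [-1, -1, 2]
  [3, -2, -3]

Apply the min-plus product entry-by-entry:
  C[0][0] = min over k of (A[0][0] + B[0][0] = 4 + 2 = 6, A[0][1] + B[1][0] = -1 + 9 = 8, A[0][2] + B[2][0] = -2 + 3 = 1) = 1 (attained at k = 2)
  C[0][1] = min over k of (A[0][0] + B[0][1] = 4 + 2 = 6, A[0][1] + B[1][1] = -1 + -2 = -3, A[0][2] + B[2][1] = -2 + 9 = 7) = -3 (attained at k = 1)
  C[0][2] = min over k of (A[0][0] + B[0][2] = 4 + 6 = 10, A[0][1] + B[1][2] = -1 + 1 = 0, A[0][2] + B[2][2] = -2 + -3 = -5) = -5 (attained at k = 2)
  C[1][0] = min over k of (A[1][0] + B[0][0] = -3 + 2 = -1, A[1][1] + B[1][0] = 1 + 9 = 10, A[1][2] + B[2][0] = 7 + 3 = 10) = -1 (attained at k = 0)
  C[1][1] = min over k of (A[1][0] + B[0][1] = -3 + 2 = -1, A[1][1] + B[1][1] = 1 + -2 = -1, A[1][2] + B[2][1] = 7 + 9 = 16) = -1 (attained at k = 0)
  C[1][2] = min over k of (A[1][0] + B[0][2] = -3 + 6 = 3, A[1][1] + B[1][2] = 1 + 1 = 2, A[1][2] + B[2][2] = 7 + -3 = 4) = 2 (attained at k = 1)
  C[2][0] = min over k of (A[2][0] + B[0][0] = 3 + 2 = 5, A[2][1] + B[1][0] = 0 + 9 = 9, A[2][2] + B[2][0] = 0 + 3 = 3) = 3 (attained at k = 2)
  C[2][1] = min over k of (A[2][0] + B[0][1] = 3 + 2 = 5, A[2][1] + B[1][1] = 0 + -2 = -2, A[2][2] + B[2][1] = 0 + 9 = 9) = -2 (attained at k = 1)
  C[2][2] = min over k of (A[2][0] + B[0][2] = 3 + 6 = 9, A[2][1] + B[1][2] = 0 + 1 = 1, A[2][2] + B[2][2] = 0 + -3 = -3) = -3 (attained at k = 2)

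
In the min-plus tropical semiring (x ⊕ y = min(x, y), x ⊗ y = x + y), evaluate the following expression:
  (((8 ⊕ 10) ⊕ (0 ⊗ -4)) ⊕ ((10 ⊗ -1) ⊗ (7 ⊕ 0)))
(((8 ⊕ 10) ⊕ (0 ⊗ -4)) ⊕ ((10 ⊗ -1) ⊗ (7 ⊕ 0))) = -4

Expand innermost to outermost. Recall ⊕ takes the minimum of its arguments and ⊗ takes their sum. Working out the expression (((8 ⊕ 10) ⊕ (0 ⊗ -4)) ⊕ ((10 ⊗ -1) ⊗ (7 ⊕ 0))) gives -4.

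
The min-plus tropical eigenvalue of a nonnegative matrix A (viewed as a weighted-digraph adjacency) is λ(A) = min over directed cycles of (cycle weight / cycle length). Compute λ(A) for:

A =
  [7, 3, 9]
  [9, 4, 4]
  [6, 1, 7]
λ(A) = 5/2

Enumerate directed cycles and compute their means (weight / length). Sample:
  cycle 0 → 0: weight = 7, length = 1, mean = 7/1 ≈ 7.000
  cycle 1 → 1: weight = 4, length = 1, mean = 4/1 ≈ 4.000
  cycle 2 → 2: weight = 7, length = 1, mean = 7/1 ≈ 7.000
  cycle 0 → 1 → 0: weight = 12, length = 2, mean = 12/2 ≈ 6.000
  cycle 0 → 2 → 0: weight = 15, length = 2, mean = 15/2 ≈ 7.500
  cycle 1 → 0 → 1: weight = 12, length = 2, mean = 12/2 ≈ 6.000
Minimum mean = 2.500, attained e.g. along the cycle 1 → 2 → 1 with weight 5 and length 2. So λ(A) = 5/2 = 5/2.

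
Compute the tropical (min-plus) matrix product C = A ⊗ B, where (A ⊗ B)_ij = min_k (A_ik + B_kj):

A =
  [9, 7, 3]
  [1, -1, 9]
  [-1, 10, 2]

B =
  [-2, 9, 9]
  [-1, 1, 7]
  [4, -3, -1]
A ⊗ B =
  [6, 0, 2]
  [-2, 0, 6]
  [-3, -1, 1]

Apply the min-plus product entry-by-entry:
  C[0][0] = min over k of (A[0][0] + B[0][0] = 9 + -2 = 7, A[0][1] + B[1][0] = 7 + -1 = 6, A[0][2] + B[2][0] = 3 + 4 = 7) = 6 (attained at k = 1)
  C[0][1] = min over k of (A[0][0] + B[0][1] = 9 + 9 = 18, A[0][1] + B[1][1] = 7 + 1 = 8, A[0][2] + B[2][1] = 3 + -3 = 0) = 0 (attained at k = 2)
  C[0][2] = min over k of (A[0][0] + B[0][2] = 9 + 9 = 18, A[0][1] + B[1][2] = 7 + 7 = 14, A[0][2] + B[2][2] = 3 + -1 = 2) = 2 (attained at k = 2)
  C[1][0] = min over k of (A[1][0] + B[0][0] = 1 + -2 = -1, A[1][1] + B[1][0] = -1 + -1 = -2, A[1][2] + B[2][0] = 9 + 4 = 13) = -2 (attained at k = 1)
  C[1][1] = min over k of (A[1][0] + B[0][1] = 1 + 9 = 10, A[1][1] + B[1][1] = -1 + 1 = 0, A[1][2] + B[2][1] = 9 + -3 = 6) = 0 (attained at k = 1)
  C[1][2] = min over k of (A[1][0] + B[0][2] = 1 + 9 = 10, A[1][1] + B[1][2] = -1 + 7 = 6, A[1][2] + B[2][2] = 9 + -1 = 8) = 6 (attained at k = 1)
  C[2][0] = min over k of (A[2][0] + B[0][0] = -1 + -2 = -3, A[2][1] + B[1][0] = 10 + -1 = 9, A[2][2] + B[2][0] = 2 + 4 = 6) = -3 (attained at k = 0)
  C[2][1] = min over k of (A[2][0] + B[0][1] = -1 + 9 = 8, A[2][1] + B[1][1] = 10 + 1 = 11, A[2][2] + B[2][1] = 2 + -3 = -1) = -1 (attained at k = 2)
  C[2][2] = min over k of (A[2][0] + B[0][2] = -1 + 9 = 8, A[2][1] + B[1][2] = 10 + 7 = 17, A[2][2] + B[2][2] = 2 + -1 = 1) = 1 (attained at k = 2)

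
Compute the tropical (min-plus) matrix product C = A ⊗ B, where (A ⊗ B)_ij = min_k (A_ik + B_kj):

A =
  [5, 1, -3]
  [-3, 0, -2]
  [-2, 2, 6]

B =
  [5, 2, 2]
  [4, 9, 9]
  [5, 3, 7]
A ⊗ B =
  [2, 0, 4]
  [2, -1, -1]
  [3, 0, 0]

Apply the min-plus product entry-by-entry:
  C[0][0] = min over k of (A[0][0] + B[0][0] = 5 + 5 = 10, A[0][1] + B[1][0] = 1 + 4 = 5, A[0][2] + B[2][0] = -3 + 5 = 2) = 2 (attained at k = 2)
  C[0][1] = min over k of (A[0][0] + B[0][1] = 5 + 2 = 7, A[0][1] + B[1][1] = 1 + 9 = 10, A[0][2] + B[2][1] = -3 + 3 = 0) = 0 (attained at k = 2)
  C[0][2] = min over k of (A[0][0] + B[0][2] = 5 + 2 = 7, A[0][1] + B[1][2] = 1 + 9 = 10, A[0][2] + B[2][2] = -3 + 7 = 4) = 4 (attained at k = 2)
  C[1][0] = min over k of (A[1][0] + B[0][0] = -3 + 5 = 2, A[1][1] + B[1][0] = 0 + 4 = 4, A[1][2] + B[2][0] = -2 + 5 = 3) = 2 (attained at k = 0)
  C[1][1] = min over k of (A[1][0] + B[0][1] = -3 + 2 = -1, A[1][1] + B[1][1] = 0 + 9 = 9, A[1][2] + B[2][1] = -2 + 3 = 1) = -1 (attained at k = 0)
  C[1][2] = min over k of (A[1][0] + B[0][2] = -3 + 2 = -1, A[1][1] + B[1][2] = 0 + 9 = 9, A[1][2] + B[2][2] = -2 + 7 = 5) = -1 (attained at k = 0)
  C[2][0] = min over k of (A[2][0] + B[0][0] = -2 + 5 = 3, A[2][1] + B[1][0] = 2 + 4 = 6, A[2][2] + B[2][0] = 6 + 5 = 11) = 3 (attained at k = 0)
  C[2][1] = min over k of (A[2][0] + B[0][1] = -2 + 2 = 0, A[2][1] + B[1][1] = 2 + 9 = 11, A[2][2] + B[2][1] = 6 + 3 = 9) = 0 (attained at k = 0)
  C[2][2] = min over k of (A[2][0] + B[0][2] = -2 + 2 = 0, A[2][1] + B[1][2] = 2 + 9 = 11, A[2][2] + B[2][2] = 6 + 7 = 13) = 0 (attained at k = 0)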